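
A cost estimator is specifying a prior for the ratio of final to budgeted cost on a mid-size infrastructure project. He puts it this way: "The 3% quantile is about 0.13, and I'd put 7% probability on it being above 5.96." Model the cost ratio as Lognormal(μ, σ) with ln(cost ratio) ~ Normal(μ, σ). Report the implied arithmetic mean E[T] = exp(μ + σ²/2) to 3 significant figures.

E[T] ≈ 2.12

If T ~ Lognormal(μ,σ) then ln T ~ Normal(μ,σ), so the p-quantile of ln T is μ + z_p·σ.
ln(0.13) = -2.04 and ln(5.96) = 1.785; z_{0.03} = -1.881, z_{0.93} = 1.476.
σ = (1.785 − -2.04)/(1.476 − (-1.881)) = 1.140.
μ = -2.04 − (-1.881)·1.140 = 0.103.
E[T] = exp(μ + σ²/2) = exp(0.103 + 0.6494) = 2.12.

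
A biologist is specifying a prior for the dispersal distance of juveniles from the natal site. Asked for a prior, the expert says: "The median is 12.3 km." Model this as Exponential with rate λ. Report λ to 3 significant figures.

λ ≈ 0.0564

Exponential median = ln 2 / λ, so λ = ln 2 / 12.3 = 0.0564.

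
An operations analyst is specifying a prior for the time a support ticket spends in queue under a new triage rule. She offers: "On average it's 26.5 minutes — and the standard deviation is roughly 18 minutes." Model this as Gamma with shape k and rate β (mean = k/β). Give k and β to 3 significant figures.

For Gamma(k, rate β): mean = k/β, variance = k/β², so CV = 1/√k.
CV = SD/mean = 18/26.5 = 0.6792, hence k = 1/CV² = 2.17.
Then β = k/mean = 2.17/26.5 = 0.0818.

k ≈ 2.17, β ≈ 0.0818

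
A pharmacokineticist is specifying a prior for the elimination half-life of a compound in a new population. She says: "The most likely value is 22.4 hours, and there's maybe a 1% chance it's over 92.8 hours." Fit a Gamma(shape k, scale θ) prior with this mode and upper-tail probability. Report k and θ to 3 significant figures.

k ≈ 3.05, θ ≈ 10.9

Gamma(k,θ) with k>1 has mode (k−1)θ, so θ = 22.4/(k−1).
Need P(X < 92.8) = 0.99 with θ tied to k this way. Start at k = 2, θ = 22.4: P(X<92.8) ≈ 0.918.
Too low — raise k to concentrate. Iterating converges to k ≈ 3.05.
Then θ = 22.4/(3.05−1) ≈ 10.9.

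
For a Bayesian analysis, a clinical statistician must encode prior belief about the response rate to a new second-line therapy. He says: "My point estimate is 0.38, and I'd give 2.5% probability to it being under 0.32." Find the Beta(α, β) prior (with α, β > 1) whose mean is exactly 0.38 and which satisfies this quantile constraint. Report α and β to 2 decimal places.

With mean 0.38 fixed, write α = 0.38s, β = 0.62s where s = α+β.
Need P(θ < 0.32) = 0.025 under Beta(0.38s, 0.62s). Normal approximation: (q−m)/√(m(1−m)/s) ≈ z_{0.025} = -1.96, so s ≈ 0.38·0.62·(-1.96)²/(0.32−0.38)² = 251.4.
At s = 251.4: P(θ<0.32) ≈ 0.023. Adjusting to match 0.025 gives s ≈ 242.25.
So α = 0.38·242.25 ≈ 92.05, β = 0.62·242.25 ≈ 150.19.

α ≈ 92.05, β ≈ 150.19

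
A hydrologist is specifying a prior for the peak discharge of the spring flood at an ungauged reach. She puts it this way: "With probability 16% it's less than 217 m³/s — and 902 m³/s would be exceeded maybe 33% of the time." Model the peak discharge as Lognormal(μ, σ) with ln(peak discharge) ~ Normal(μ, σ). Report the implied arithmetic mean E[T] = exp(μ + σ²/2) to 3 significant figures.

If T ~ Lognormal(μ,σ) then ln T ~ Normal(μ,σ), so the p-quantile of ln T is μ + z_p·σ.
ln(217) = 5.38 and ln(902) = 6.805; z_{0.16} = -0.9945, z_{0.67} = 0.4399.
σ = (6.805 − 5.38)/(0.4399 − (-0.9945)) = 0.993.
μ = 5.38 − (-0.9945)·0.993 = 6.368.
E[T] = exp(μ + σ²/2) = exp(6.368 + 0.4933) = 954 m³/s.

E[T] ≈ 954 m³/s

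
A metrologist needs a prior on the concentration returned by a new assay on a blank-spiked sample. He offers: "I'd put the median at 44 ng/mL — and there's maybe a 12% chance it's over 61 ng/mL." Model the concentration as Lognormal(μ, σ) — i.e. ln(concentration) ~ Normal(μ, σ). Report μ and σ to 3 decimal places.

If T ~ Lognormal(μ,σ) then ln T ~ Normal(μ,σ), so the p-quantile of ln T is μ + z_p·σ.
ln(44) = 3.784 and ln(61) = 4.111; z_{0.5} = 0, z_{0.88} = 1.175.
σ = (4.111 − 3.784)/(1.175 − (0)) = 0.278.
μ = 3.784 − (0)·0.278 = 3.784.

μ ≈ 3.784, σ ≈ 0.278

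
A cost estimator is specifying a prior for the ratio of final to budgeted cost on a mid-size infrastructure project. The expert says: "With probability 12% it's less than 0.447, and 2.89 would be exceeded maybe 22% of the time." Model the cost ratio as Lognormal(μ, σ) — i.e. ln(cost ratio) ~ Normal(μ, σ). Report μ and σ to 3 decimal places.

μ ≈ 0.321, σ ≈ 0.959

If T ~ Lognormal(μ,σ) then ln T ~ Normal(μ,σ), so the p-quantile of ln T is μ + z_p·σ.
ln(0.447) = -0.8052 and ln(2.89) = 1.061; z_{0.12} = -1.175, z_{0.78} = 0.7722.
σ = (1.061 − -0.8052)/(0.7722 − (-1.175)) = 0.959.
μ = -0.8052 − (-1.175)·0.959 = 0.321.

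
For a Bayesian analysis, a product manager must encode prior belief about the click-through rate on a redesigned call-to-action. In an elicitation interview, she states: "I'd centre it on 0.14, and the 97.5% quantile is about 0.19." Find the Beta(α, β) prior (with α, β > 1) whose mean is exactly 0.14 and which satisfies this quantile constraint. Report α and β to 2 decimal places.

With mean 0.14 fixed, write α = 0.14s, β = 0.86s where s = α+β.
Need P(θ < 0.19) = 0.975 under Beta(0.14s, 0.86s). Normal approximation: (q−m)/√(m(1−m)/s) ≈ z_{0.975} = 1.96, so s ≈ 0.14·0.86·(1.96)²/(0.19−0.14)² = 185.0.
At s = 185.0: P(θ<0.19) ≈ 0.968. Adjusting to match 0.975 gives s ≈ 209.46.
So α = 0.14·209.46 ≈ 29.32, β = 0.86·209.46 ≈ 180.13.

α ≈ 29.32, β ≈ 180.13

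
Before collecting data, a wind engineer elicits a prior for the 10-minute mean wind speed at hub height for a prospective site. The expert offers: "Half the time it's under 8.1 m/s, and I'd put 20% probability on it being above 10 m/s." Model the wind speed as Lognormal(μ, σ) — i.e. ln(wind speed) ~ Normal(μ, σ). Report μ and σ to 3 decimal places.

If T ~ Lognormal(μ,σ) then ln T ~ Normal(μ,σ), so the p-quantile of ln T is μ + z_p·σ.
ln(8.1) = 2.092 and ln(10) = 2.303; z_{0.5} = 0, z_{0.8} = 0.8416.
σ = (2.303 − 2.092)/(0.8416 − (0)) = 0.250.
μ = 2.092 − (0)·0.250 = 2.092.

μ ≈ 2.092, σ ≈ 0.250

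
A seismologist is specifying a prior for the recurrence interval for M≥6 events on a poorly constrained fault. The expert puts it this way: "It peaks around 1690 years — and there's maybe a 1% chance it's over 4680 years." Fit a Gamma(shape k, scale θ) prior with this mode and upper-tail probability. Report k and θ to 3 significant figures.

Gamma(k,θ) with k>1 has mode (k−1)θ, so θ = 1690/(k−1).
Need P(X < 4680) = 0.99 with θ tied to k this way. Start at k = 2, θ = 1690: P(X<4680) ≈ 0.764.
Too low — raise k to concentrate. Iterating converges to k ≈ 5.42.
Then θ = 1690/(5.42−1) ≈ 382.

k ≈ 5.42, θ ≈ 382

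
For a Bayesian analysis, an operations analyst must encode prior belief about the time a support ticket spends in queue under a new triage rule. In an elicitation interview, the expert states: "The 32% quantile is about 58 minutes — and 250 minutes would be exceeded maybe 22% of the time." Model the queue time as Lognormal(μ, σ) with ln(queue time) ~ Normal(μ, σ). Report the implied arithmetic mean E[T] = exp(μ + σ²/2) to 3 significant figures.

If T ~ Lognormal(μ,σ) then ln T ~ Normal(μ,σ), so the p-quantile of ln T is μ + z_p·σ.
ln(58) = 4.06 and ln(250) = 5.521; z_{0.32} = -0.4677, z_{0.78} = 0.7722.
σ = (5.521 − 4.06)/(0.7722 − (-0.4677)) = 1.178.
μ = 4.06 − (-0.4677)·1.178 = 4.612.
E[T] = exp(μ + σ²/2) = exp(4.612 + 0.6942) = 202 minutes.

E[T] ≈ 202 minutes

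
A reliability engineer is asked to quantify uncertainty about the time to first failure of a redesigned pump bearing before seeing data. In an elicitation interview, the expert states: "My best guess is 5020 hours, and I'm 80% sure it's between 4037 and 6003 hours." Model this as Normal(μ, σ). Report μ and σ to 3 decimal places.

μ = 5020.000, σ = 767.039

A symmetric 80% interval runs μ ± z·σ with z = 1.282.
Half-width = 983, so σ = 983/1.282 = 767.039.
μ is the stated best guess, 5020.000.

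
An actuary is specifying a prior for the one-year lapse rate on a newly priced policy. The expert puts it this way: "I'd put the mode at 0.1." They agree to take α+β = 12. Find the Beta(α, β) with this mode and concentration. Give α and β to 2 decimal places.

α = 2.00, β = 10.00

For α,β > 1 the Beta mode is (α−1)/(α+β−2). With α+β = 12, the mode is (α−1)/10.
Set (α−1)/10 = 0.1 → α = 1 + 0.1·10 = 2.00.
β = 12 − α = 10.00.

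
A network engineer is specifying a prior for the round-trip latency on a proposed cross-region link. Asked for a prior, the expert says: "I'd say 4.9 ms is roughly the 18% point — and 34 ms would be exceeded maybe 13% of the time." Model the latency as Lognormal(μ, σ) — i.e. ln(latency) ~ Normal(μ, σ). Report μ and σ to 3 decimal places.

μ ≈ 2.458, σ ≈ 0.949

If T ~ Lognormal(μ,σ) then ln T ~ Normal(μ,σ), so the p-quantile of ln T is μ + z_p·σ.
ln(4.9) = 1.589 and ln(34) = 3.526; z_{0.18} = -0.9154, z_{0.87} = 1.126.
σ = (3.526 − 1.589)/(1.126 − (-0.9154)) = 0.949.
μ = 1.589 − (-0.9154)·0.949 = 2.458.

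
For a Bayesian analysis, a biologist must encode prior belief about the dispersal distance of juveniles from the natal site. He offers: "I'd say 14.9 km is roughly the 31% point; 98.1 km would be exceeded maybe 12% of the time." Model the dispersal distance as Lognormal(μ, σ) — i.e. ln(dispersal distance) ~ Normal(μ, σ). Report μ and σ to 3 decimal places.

If T ~ Lognormal(μ,σ) then ln T ~ Normal(μ,σ), so the p-quantile of ln T is μ + z_p·σ.
ln(14.9) = 2.701 and ln(98.1) = 4.586; z_{0.31} = -0.4959, z_{0.88} = 1.175.
σ = (4.586 − 2.701)/(1.175 − (-0.4959)) = 1.128.
μ = 2.701 − (-0.4959)·1.128 = 3.261.

μ ≈ 3.261, σ ≈ 1.128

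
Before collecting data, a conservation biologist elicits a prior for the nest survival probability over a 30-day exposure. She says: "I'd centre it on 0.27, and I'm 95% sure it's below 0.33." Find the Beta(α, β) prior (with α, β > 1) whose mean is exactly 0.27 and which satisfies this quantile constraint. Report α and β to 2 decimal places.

With mean 0.27 fixed, write α = 0.27s, β = 0.73s where s = α+β.
Need P(θ < 0.33) = 0.95 under Beta(0.27s, 0.73s). Normal approximation: (q−m)/√(m(1−m)/s) ≈ z_{0.95} = 1.64, so s ≈ 0.27·0.73·(1.64)²/(0.33−0.27)² = 148.1.
At s = 148.1: P(θ<0.33) ≈ 0.946. Adjusting to match 0.95 gives s ≈ 155.70.
So α = 0.27·155.70 ≈ 42.04, β = 0.73·155.70 ≈ 113.66.

α ≈ 42.04, β ≈ 113.66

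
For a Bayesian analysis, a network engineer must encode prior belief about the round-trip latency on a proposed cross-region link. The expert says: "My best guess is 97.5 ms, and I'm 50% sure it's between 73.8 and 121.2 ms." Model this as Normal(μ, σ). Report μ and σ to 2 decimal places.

μ = 97.50, σ = 35.14

A symmetric 50% interval runs μ ± z·σ with z = 0.6745.
Half-width = 23.7, so σ = 23.7/0.6745 = 35.14.
μ is the stated best guess, 97.50.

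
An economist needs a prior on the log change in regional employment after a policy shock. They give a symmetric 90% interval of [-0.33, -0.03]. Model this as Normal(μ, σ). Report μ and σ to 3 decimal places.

μ = -0.180, σ = 0.091

A symmetric 90% interval runs μ ± z·σ with z = 1.645.
Half-width = 0.15, so σ = 0.15/1.645 = 0.091.
μ is the interval midpoint, -0.180.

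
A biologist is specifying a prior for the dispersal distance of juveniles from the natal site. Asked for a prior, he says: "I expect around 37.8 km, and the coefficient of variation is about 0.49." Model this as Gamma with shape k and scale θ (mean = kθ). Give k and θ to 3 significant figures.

For Gamma(k, scale θ): mean = kθ, variance = kθ², so CV = 1/√k.
CV = 0.49, hence k = 1/CV² = 4.16.
Then θ = mean/k = 37.8/4.16 = 9.08.

k ≈ 4.16, θ ≈ 9.08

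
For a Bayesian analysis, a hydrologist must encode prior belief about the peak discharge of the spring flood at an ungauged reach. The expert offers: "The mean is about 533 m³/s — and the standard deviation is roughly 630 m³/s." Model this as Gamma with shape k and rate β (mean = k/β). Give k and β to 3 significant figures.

For Gamma(k, rate β): mean = k/β, variance = k/β², so CV = 1/√k.
CV = SD/mean = 630/533 = 1.182, hence k = 1/CV² = 0.716.
Then β = k/mean = 0.716/533 = 0.00134.

k ≈ 0.716, β ≈ 0.00134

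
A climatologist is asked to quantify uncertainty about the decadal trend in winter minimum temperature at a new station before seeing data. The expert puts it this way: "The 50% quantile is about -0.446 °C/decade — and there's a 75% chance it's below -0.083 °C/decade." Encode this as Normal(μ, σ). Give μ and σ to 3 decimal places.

μ = -0.446, σ = 0.538

The p-quantile of Normal(μ,σ) is μ + z_p·σ, with z_{0.5} = 0 and z_{0.75} = 0.6745.
Eliminate σ: μ = (z₂·x₁ − z₁·x₂)/(z₂ − z₁) = (0.6745·-0.446 − (0)·-0.083)/0.6745 = -0.446.
Then σ = (x₂ − x₁)/(z₂ − z₁) = (-0.083 − -0.446)/0.6745 = 0.538.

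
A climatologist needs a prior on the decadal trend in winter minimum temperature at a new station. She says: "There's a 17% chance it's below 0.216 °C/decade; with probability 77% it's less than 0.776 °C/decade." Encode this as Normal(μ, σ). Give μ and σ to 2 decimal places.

The p-quantile of Normal(μ,σ) is μ + z_p·σ, with z_{0.17} = -0.9542 and z_{0.77} = 0.7388.
Eliminate σ: μ = (z₂·x₁ − z₁·x₂)/(z₂ − z₁) = (0.7388·0.216 − (-0.9542)·0.776)/1.693 = 0.53.
Then σ = (x₂ − x₁)/(z₂ − z₁) = (0.776 − 0.216)/1.693 = 0.33.

μ = 0.53, σ = 0.33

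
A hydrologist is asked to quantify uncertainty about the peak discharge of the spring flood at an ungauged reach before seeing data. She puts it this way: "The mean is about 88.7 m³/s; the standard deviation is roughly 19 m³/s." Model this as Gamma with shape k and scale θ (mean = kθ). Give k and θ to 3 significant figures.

k ≈ 21.8, θ ≈ 4.07

For Gamma(k, scale θ): mean = kθ, variance = kθ², so CV = 1/√k.
CV = SD/mean = 19/88.7 = 0.2142, hence k = 1/CV² = 21.8.
Then θ = mean/k = 88.7/21.8 = 4.07.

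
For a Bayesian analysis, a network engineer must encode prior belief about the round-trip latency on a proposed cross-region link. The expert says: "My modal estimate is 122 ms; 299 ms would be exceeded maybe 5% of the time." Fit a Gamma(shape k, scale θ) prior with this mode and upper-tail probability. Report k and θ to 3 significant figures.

Gamma(k,θ) with k>1 has mode (k−1)θ, so θ = 122/(k−1).
Need P(X < 299) = 0.95 with θ tied to k this way. Start at k = 2, θ = 122: P(X<299) ≈ 0.702.
Too low — raise k to concentrate. Iterating converges to k ≈ 4.39.
Then θ = 122/(4.39−1) ≈ 36.

k ≈ 4.39, θ ≈ 36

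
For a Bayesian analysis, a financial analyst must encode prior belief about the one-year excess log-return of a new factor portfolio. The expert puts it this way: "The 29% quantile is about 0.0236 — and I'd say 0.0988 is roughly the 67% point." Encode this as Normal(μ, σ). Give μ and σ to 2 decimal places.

The p-quantile of Normal(μ,σ) is μ + z_p·σ, with z_{0.29} = -0.5534 and z_{0.67} = 0.4399.
Eliminate σ: μ = (z₂·x₁ − z₁·x₂)/(z₂ − z₁) = (0.4399·0.0236 − (-0.5534)·0.0988)/0.9933 = 0.07.
Then σ = (x₂ − x₁)/(z₂ − z₁) = (0.0988 − 0.0236)/0.9933 = 0.08.

μ = 0.07, σ = 0.08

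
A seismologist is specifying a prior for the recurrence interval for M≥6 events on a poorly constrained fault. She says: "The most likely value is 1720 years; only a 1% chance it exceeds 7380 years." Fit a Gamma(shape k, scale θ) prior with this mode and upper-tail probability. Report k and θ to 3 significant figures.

k ≈ 2.93, θ ≈ 890

Gamma(k,θ) with k>1 has mode (k−1)θ, so θ = 1720/(k−1).
Need P(X < 7380) = 0.99 with θ tied to k this way. Start at k = 2, θ = 1720: P(X<7380) ≈ 0.928.
Too low — raise k to concentrate. Iterating converges to k ≈ 2.93.
Then θ = 1720/(2.93−1) ≈ 890.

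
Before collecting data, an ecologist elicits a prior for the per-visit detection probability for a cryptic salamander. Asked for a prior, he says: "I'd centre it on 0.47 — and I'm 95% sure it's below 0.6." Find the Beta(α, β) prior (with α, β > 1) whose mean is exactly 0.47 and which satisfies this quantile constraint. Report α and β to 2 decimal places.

With mean 0.47 fixed, write α = 0.47s, β = 0.53s where s = α+β.
Need P(θ < 0.6) = 0.95 under Beta(0.47s, 0.53s). Normal approximation: (q−m)/√(m(1−m)/s) ≈ z_{0.95} = 1.64, so s ≈ 0.47·0.53·(1.64)²/(0.6−0.47)² = 39.9.
At s = 39.9: P(θ<0.6) ≈ 0.951. Adjusting to match 0.95 gives s ≈ 39.54.
So α = 0.47·39.54 ≈ 18.58, β = 0.53·39.54 ≈ 20.96.

α ≈ 18.58, β ≈ 20.96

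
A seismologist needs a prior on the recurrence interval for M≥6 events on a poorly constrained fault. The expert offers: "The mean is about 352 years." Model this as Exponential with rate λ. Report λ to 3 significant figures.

Exponential mean = 1/λ, so λ = 1/352.0 = 0.00284.

λ ≈ 0.00284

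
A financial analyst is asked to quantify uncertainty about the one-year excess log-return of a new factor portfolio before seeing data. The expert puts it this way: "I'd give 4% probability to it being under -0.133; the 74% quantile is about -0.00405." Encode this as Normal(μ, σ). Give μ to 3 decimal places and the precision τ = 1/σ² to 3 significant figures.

μ = -0.039, τ = 345

The p-quantile of Normal(μ,σ) is μ + z_p·σ, with z_{0.04} = -1.751 and z_{0.74} = 0.6433.
Eliminate σ: μ = (z₂·x₁ − z₁·x₂)/(z₂ − z₁) = (0.6433·-0.133 − (-1.751)·-0.00405)/2.394 = -0.039.
Then σ = (x₂ − x₁)/(z₂ − z₁) = (-0.00405 − -0.133)/2.394 = 0.054.
Precision τ = 1/σ² = 1/0.05386² = 345.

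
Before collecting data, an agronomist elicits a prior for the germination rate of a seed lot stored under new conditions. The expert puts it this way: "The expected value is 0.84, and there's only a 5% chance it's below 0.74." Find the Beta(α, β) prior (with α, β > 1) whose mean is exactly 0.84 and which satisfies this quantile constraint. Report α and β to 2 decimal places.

With mean 0.84 fixed, write α = 0.84s, β = 0.16s where s = α+β.
Need P(θ < 0.74) = 0.05 under Beta(0.84s, 0.16s). Normal approximation: (q−m)/√(m(1−m)/s) ≈ z_{0.05} = -1.64, so s ≈ 0.84·0.16·(-1.64)²/(0.74−0.84)² = 36.4.
At s = 36.4: P(θ<0.74) ≈ 0.062. Adjusting to match 0.05 gives s ≈ 42.38.
So α = 0.84·42.38 ≈ 35.60, β = 0.16·42.38 ≈ 6.78.

α ≈ 35.60, β ≈ 6.78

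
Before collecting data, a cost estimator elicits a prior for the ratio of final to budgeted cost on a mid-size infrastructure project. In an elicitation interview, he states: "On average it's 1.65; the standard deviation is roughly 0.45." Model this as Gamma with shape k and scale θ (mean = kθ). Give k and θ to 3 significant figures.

For Gamma(k, scale θ): mean = kθ, variance = kθ², so CV = 1/√k.
CV = SD/mean = 0.45/1.65 = 0.2727, hence k = 1/CV² = 13.4.
Then θ = mean/k = 1.65/13.4 = 0.123.

k ≈ 13.4, θ ≈ 0.123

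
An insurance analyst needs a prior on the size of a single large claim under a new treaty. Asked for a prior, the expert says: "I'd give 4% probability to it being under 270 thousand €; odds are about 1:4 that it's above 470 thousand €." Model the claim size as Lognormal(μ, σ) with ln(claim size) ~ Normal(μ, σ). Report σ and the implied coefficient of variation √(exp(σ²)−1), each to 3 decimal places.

σ ≈ 0.214, CV ≈ 0.216

If T ~ Lognormal(μ,σ) then ln T ~ Normal(μ,σ), so the p-quantile of ln T is μ + z_p·σ.
ln(270) = 5.598 and ln(470) = 6.153; z_{0.04} = -1.751, z_{0.8} = 0.8416.
σ = (6.153 − 5.598)/(0.8416 − (-1.751)) = 0.214.
μ = 5.598 − (-1.751)·0.214 = 5.973.
CV = √(exp(σ²)−1) = √(exp(0.0457)−1) = 0.216.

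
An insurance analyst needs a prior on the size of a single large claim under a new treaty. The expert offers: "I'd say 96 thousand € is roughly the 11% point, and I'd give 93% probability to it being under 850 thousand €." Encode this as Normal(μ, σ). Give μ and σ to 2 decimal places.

The p-quantile of Normal(μ,σ) is μ + z_p·σ, with z_{0.11} = -1.227 and z_{0.93} = 1.476.
Eliminate σ: μ = (z₂·x₁ − z₁·x₂)/(z₂ − z₁) = (1.476·96 − (-1.227)·850)/2.702 = 438.23.
Then σ = (x₂ − x₁)/(z₂ − z₁) = (850 − 96)/2.702 = 279.02.

μ = 438.23, σ = 279.02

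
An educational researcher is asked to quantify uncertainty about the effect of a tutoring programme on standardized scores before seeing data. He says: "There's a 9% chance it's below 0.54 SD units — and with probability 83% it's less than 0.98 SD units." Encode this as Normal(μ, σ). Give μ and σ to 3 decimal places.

The p-quantile of Normal(μ,σ) is μ + z_p·σ, with z_{0.09} = -1.341 and z_{0.83} = 0.9542.
Eliminate σ: μ = (z₂·x₁ − z₁·x₂)/(z₂ − z₁) = (0.9542·0.54 − (-1.341)·0.98)/2.295 = 0.797.
Then σ = (x₂ − x₁)/(z₂ − z₁) = (0.98 − 0.54)/2.295 = 0.192.

μ = 0.797, σ = 0.192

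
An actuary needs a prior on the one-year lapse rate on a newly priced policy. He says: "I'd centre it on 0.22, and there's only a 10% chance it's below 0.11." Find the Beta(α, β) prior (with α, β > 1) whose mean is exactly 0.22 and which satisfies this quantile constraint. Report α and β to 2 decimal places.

With mean 0.22 fixed, write α = 0.22s, β = 0.78s where s = α+β.
Need P(θ < 0.11) = 0.1 under Beta(0.22s, 0.78s). Normal approximation: (q−m)/√(m(1−m)/s) ≈ z_{0.1} = -1.28, so s ≈ 0.22·0.78·(-1.28)²/(0.11−0.22)² = 23.3.
At s = 23.3: P(θ<0.11) ≈ 0.080. Adjusting to match 0.1 gives s ≈ 19.86.
So α = 0.22·19.86 ≈ 4.37, β = 0.78·19.86 ≈ 15.49.

α ≈ 4.37, β ≈ 15.49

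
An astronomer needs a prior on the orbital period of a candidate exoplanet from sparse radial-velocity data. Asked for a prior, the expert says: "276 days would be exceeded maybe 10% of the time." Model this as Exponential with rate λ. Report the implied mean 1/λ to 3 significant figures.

P(T > 276.0) = e^(−λ·276.0) = 0.1, so λ = −ln(0.1)/276.0 = 0.00834.
Mean = 1/λ = 120 days.

mean ≈ 120 days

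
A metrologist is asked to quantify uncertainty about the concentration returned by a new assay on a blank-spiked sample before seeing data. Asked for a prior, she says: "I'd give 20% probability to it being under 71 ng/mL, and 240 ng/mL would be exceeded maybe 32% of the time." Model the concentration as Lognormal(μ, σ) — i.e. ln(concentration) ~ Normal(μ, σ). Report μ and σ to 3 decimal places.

If T ~ Lognormal(μ,σ) then ln T ~ Normal(μ,σ), so the p-quantile of ln T is μ + z_p·σ.
ln(71) = 4.263 and ln(240) = 5.481; z_{0.2} = -0.8416, z_{0.68} = 0.4677.
σ = (5.481 − 4.263)/(0.4677 − (-0.8416)) = 0.930.
μ = 4.263 − (-0.8416)·0.930 = 5.046.

μ ≈ 5.046, σ ≈ 0.930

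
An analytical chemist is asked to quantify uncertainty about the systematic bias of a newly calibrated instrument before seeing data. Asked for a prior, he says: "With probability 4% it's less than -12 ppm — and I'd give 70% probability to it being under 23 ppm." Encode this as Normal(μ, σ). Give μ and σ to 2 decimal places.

μ = 14.93, σ = 15.38

For Normal(μ,σ), the p-quantile is μ + z_p·σ. Here z_{0.04} = -1.751, z_{0.7} = 0.5244.
So -12 = μ − 1.751σ and 23 = μ + 0.5244σ.
Subtracting: σ = (23 − -12)/(0.5244 − (-1.751)) = 15.38.
Then μ = -12 − (-1.751)·15.38 = 14.93.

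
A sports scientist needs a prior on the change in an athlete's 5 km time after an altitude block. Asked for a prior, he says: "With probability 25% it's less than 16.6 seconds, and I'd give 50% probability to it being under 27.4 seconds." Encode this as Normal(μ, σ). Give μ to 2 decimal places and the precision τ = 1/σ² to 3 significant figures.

The p-quantile of Normal(μ,σ) is μ + z_p·σ, with z_{0.25} = -0.6745 and z_{0.5} = 0.
Eliminate σ: μ = (z₂·x₁ − z₁·x₂)/(z₂ − z₁) = (0·16.6 − (-0.6745)·27.4)/0.6745 = 27.40.
Then σ = (x₂ − x₁)/(z₂ − z₁) = (27.4 − 16.6)/0.6745 = 16.01.
Precision τ = 1/σ² = 1/16.01² = 0.0039.

μ = 27.40, τ = 0.0039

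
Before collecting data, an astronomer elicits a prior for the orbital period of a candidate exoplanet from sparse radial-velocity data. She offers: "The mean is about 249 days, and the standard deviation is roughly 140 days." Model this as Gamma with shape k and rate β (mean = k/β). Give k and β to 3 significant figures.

k ≈ 3.16, β ≈ 0.0127

For Gamma(k, rate β): mean = k/β, variance = k/β², so CV = 1/√k.
CV = SD/mean = 140/249 = 0.5622, hence k = 1/CV² = 3.16.
Then β = k/mean = 3.16/249 = 0.0127.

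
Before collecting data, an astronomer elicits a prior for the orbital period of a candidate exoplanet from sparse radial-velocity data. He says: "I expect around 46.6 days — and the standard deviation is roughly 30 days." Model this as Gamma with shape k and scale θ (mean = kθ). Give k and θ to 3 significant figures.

For Gamma(k, scale θ): mean = kθ, variance = kθ², so CV = 1/√k.
CV = SD/mean = 30/46.6 = 0.6438, hence k = 1/CV² = 2.41.
Then θ = mean/k = 46.6/2.41 = 19.3.

k ≈ 2.41, θ ≈ 19.3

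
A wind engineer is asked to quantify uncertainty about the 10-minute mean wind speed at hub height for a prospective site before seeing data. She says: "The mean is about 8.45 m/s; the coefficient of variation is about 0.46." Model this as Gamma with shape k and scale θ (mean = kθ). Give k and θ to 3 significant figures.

k ≈ 4.73, θ ≈ 1.79

For Gamma(k, scale θ): mean = kθ, variance = kθ², so CV = 1/√k.
CV = 0.46, hence k = 1/CV² = 4.73.
Then θ = mean/k = 8.45/4.73 = 1.79.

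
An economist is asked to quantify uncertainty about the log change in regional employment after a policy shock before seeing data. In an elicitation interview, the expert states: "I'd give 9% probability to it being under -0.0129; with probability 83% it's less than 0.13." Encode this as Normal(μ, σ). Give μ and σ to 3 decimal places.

The p-quantile of Normal(μ,σ) is μ + z_p·σ, with z_{0.09} = -1.341 and z_{0.83} = 0.9542.
Eliminate σ: μ = (z₂·x₁ − z₁·x₂)/(z₂ − z₁) = (0.9542·-0.0129 − (-1.341)·0.13)/2.295 = 0.071.
Then σ = (x₂ − x₁)/(z₂ − z₁) = (0.13 − -0.0129)/2.295 = 0.062.

μ = 0.071, σ = 0.062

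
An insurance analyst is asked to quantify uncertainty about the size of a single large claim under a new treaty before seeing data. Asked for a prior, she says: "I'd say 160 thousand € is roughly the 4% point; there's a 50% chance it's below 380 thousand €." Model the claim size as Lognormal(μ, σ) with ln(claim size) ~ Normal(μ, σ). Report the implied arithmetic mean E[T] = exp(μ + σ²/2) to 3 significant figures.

If T ~ Lognormal(μ,σ) then ln T ~ Normal(μ,σ), so the p-quantile of ln T is μ + z_p·σ.
ln(160) = 5.075 and ln(380) = 5.94; z_{0.04} = -1.751, z_{0.5} = 0.
σ = (5.94 − 5.075)/(0 − (-1.751)) = 0.494.
μ = 5.075 − (-1.751)·0.494 = 5.940.
E[T] = exp(μ + σ²/2) = exp(5.940 + 0.1221) = 429 thousand €.

E[T] ≈ 429 thousand €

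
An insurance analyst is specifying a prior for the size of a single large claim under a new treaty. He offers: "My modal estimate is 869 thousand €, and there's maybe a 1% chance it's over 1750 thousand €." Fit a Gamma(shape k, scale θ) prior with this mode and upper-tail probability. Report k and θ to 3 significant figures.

Gamma(k,θ) with k>1 has mode (k−1)θ, so θ = 869/(k−1).
Need P(X < 1750) = 0.99 with θ tied to k this way. Start at k = 2, θ = 869: P(X<1750) ≈ 0.598.
Too low — raise k to concentrate. Iterating converges to k ≈ 11.
Then θ = 869/(11−1) ≈ 86.8.

k ≈ 11, θ ≈ 86.8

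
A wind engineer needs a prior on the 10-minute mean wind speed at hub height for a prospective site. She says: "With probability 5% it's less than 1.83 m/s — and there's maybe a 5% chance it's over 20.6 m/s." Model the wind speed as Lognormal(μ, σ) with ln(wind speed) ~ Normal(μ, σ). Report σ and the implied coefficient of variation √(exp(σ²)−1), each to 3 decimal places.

If T ~ Lognormal(μ,σ) then ln T ~ Normal(μ,σ), so the p-quantile of ln T is μ + z_p·σ.
ln(1.83) = 0.6043 and ln(20.6) = 3.025; z_{0.05} = -1.645, z_{0.95} = 1.645.
σ = (3.025 − 0.6043)/(1.645 − (-1.645)) = 0.736.
μ = 0.6043 − (-1.645)·0.736 = 1.815.
CV = √(exp(σ²)−1) = √(exp(0.5416)−1) = 0.848.

σ ≈ 0.736, CV ≈ 0.848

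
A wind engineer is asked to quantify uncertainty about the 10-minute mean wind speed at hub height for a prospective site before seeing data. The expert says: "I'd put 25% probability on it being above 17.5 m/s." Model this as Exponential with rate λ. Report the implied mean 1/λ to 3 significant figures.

P(T > 17.5) = e^(−λ·17.5) = 0.25, so λ = −ln(0.25)/17.5 = 0.0792.
Mean = 1/λ = 12.6 m/s.

mean ≈ 12.6 m/s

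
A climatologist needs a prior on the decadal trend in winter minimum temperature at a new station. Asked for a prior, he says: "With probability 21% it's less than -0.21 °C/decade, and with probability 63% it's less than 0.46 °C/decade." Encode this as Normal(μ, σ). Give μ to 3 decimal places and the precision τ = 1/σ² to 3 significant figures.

The p-quantile of Normal(μ,σ) is μ + z_p·σ, with z_{0.21} = -0.8064 and z_{0.63} = 0.3319.
Eliminate σ: μ = (z₂·x₁ − z₁·x₂)/(z₂ − z₁) = (0.3319·-0.21 − (-0.8064)·0.46)/1.138 = 0.265.
Then σ = (x₂ − x₁)/(z₂ − z₁) = (0.46 − -0.21)/1.138 = 0.589.
Precision τ = 1/σ² = 1/0.5886² = 2.89.

μ = 0.265, τ = 2.89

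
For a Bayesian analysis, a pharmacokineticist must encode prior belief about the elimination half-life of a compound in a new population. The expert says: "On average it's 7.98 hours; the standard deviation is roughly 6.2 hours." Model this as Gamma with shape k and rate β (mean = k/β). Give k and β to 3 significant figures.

k ≈ 1.66, β ≈ 0.208

For Gamma(k, rate β): mean = k/β, variance = k/β², so CV = 1/√k.
CV = SD/mean = 6.2/7.98 = 0.7769, hence k = 1/CV² = 1.66.
Then β = k/mean = 1.66/7.98 = 0.208.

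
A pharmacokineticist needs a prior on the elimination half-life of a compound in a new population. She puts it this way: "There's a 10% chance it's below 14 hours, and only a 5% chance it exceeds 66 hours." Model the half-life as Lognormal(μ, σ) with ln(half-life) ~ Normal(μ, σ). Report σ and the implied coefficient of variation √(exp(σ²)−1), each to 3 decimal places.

If T ~ Lognormal(μ,σ) then ln T ~ Normal(μ,σ), so the p-quantile of ln T is μ + z_p·σ.
ln(14) = 2.639 and ln(66) = 4.19; z_{0.1} = -1.282, z_{0.95} = 1.645.
σ = (4.19 − 2.639)/(1.645 − (-1.282)) = 0.530.
μ = 2.639 − (-1.282)·0.530 = 3.318.
CV = √(exp(σ²)−1) = √(exp(0.2808)−1) = 0.569.

σ ≈ 0.530, CV ≈ 0.569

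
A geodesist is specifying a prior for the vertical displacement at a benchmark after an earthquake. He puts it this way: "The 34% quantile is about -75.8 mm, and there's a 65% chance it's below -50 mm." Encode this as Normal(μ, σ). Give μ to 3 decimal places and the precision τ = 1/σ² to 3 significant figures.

μ = -62.461, τ = 0.000956

For Normal(μ,σ), the p-quantile is μ + z_p·σ. Here z_{0.34} = -0.4125, z_{0.65} = 0.3853.
So -75.8 = μ − 0.4125σ and -50 = μ + 0.3853σ.
Subtracting: σ = (-50 − -75.8)/(0.3853 − (-0.4125)) = 32.340.
Then μ = -75.8 − (-0.4125)·32.340 = -62.461.
Precision τ = 1/σ² = 1/32.34² = 0.000956.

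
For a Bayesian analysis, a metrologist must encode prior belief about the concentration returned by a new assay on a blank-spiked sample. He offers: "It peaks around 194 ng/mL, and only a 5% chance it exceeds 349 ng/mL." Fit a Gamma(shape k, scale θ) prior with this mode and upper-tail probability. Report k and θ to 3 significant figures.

Gamma(k,θ) with k>1 has mode (k−1)θ, so θ = 194/(k−1).
Need P(X < 349) = 0.95 with θ tied to k this way. Start at k = 2, θ = 194: P(X<349) ≈ 0.537.
Too low — raise k to concentrate. Iterating converges to k ≈ 9.08.
Then θ = 194/(9.08−1) ≈ 24.

k ≈ 9.08, θ ≈ 24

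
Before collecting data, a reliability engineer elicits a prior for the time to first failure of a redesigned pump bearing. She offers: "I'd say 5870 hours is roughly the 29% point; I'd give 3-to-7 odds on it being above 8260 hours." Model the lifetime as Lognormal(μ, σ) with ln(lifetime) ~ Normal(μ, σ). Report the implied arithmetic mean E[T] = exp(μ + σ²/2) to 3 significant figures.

E[T] ≈ 7360 hours

If T ~ Lognormal(μ,σ) then ln T ~ Normal(μ,σ), so the p-quantile of ln T is μ + z_p·σ.
ln(5870) = 8.678 and ln(8260) = 9.019; z_{0.29} = -0.5534, z_{0.7} = 0.5244.
σ = (9.019 − 8.678)/(0.5244 − (-0.5534)) = 0.317.
μ = 8.678 − (-0.5534)·0.317 = 8.853.
E[T] = exp(μ + σ²/2) = exp(8.853 + 0.0502) = 7360 hours.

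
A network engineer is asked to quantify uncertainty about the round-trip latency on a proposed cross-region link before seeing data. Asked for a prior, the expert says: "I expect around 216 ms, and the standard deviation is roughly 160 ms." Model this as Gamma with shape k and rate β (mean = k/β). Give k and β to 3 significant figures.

k ≈ 1.82, β ≈ 0.00844

For Gamma(k, rate β): mean = k/β, variance = k/β², so CV = 1/√k.
CV = SD/mean = 160/216 = 0.7407, hence k = 1/CV² = 1.82.
Then β = k/mean = 1.82/216 = 0.00844.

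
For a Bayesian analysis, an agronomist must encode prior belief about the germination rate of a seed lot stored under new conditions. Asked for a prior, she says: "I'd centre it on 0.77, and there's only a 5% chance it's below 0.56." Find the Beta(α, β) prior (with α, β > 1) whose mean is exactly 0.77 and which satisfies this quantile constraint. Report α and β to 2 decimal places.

With mean 0.77 fixed, write α = 0.77s, β = 0.23s where s = α+β.
Need P(θ < 0.56) = 0.05 under Beta(0.77s, 0.23s). Normal approximation: (q−m)/√(m(1−m)/s) ≈ z_{0.05} = -1.64, so s ≈ 0.77·0.23·(-1.64)²/(0.56−0.77)² = 10.9.
At s = 10.9: P(θ<0.56) ≈ 0.062. Adjusting to match 0.05 gives s ≈ 12.66.
So α = 0.77·12.66 ≈ 9.75, β = 0.23·12.66 ≈ 2.91.

α ≈ 9.75, β ≈ 2.91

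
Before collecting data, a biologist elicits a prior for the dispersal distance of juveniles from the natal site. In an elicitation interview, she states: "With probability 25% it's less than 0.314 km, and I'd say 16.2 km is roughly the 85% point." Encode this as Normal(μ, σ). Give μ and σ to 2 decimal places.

μ = 6.58, σ = 9.29

For Normal(μ,σ), the p-quantile is μ + z_p·σ. Here z_{0.25} = -0.6745, z_{0.85} = 1.036.
So 0.314 = μ − 0.6745σ and 16.2 = μ + 1.036σ.
Subtracting: σ = (16.2 − 0.314)/(1.036 − (-0.6745)) = 9.29.
Then μ = 0.314 − (-0.6745)·9.29 = 6.58.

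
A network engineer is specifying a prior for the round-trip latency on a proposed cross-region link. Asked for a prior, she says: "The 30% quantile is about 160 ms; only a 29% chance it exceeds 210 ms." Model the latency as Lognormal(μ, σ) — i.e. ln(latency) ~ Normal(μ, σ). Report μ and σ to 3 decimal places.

μ ≈ 5.207, σ ≈ 0.252

If T ~ Lognormal(μ,σ) then ln T ~ Normal(μ,σ), so the p-quantile of ln T is μ + z_p·σ.
ln(160) = 5.075 and ln(210) = 5.347; z_{0.3} = -0.5244, z_{0.71} = 0.5534.
σ = (5.347 − 5.075)/(0.5534 − (-0.5244)) = 0.252.
μ = 5.075 − (-0.5244)·0.252 = 5.207.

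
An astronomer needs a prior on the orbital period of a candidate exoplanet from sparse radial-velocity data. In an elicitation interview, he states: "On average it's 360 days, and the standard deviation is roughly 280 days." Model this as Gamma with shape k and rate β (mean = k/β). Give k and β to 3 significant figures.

k ≈ 1.65, β ≈ 0.00459

For Gamma(k, rate β): mean = k/β, variance = k/β², so CV = 1/√k.
CV = SD/mean = 280/360 = 0.7778, hence k = 1/CV² = 1.65.
Then β = k/mean = 1.65/360 = 0.00459.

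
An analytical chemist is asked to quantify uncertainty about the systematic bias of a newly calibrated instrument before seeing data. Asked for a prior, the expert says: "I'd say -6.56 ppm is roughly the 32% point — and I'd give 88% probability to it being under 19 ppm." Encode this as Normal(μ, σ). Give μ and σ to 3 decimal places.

The p-quantile of Normal(μ,σ) is μ + z_p·σ, with z_{0.32} = -0.4677 and z_{0.88} = 1.175.
Eliminate σ: μ = (z₂·x₁ − z₁·x₂)/(z₂ − z₁) = (1.175·-6.56 − (-0.4677)·19)/1.643 = 0.717.
Then σ = (x₂ − x₁)/(z₂ − z₁) = (19 − -6.56)/1.643 = 15.560.

μ = 0.717, σ = 15.560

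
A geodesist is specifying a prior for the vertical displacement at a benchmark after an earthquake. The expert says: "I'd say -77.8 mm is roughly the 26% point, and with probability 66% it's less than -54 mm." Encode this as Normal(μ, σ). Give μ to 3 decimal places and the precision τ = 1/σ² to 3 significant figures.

μ = -63.298, τ = 0.00197

For Normal(μ,σ), the p-quantile is μ + z_p·σ. Here z_{0.26} = -0.6433, z_{0.66} = 0.4125.
So -77.8 = μ − 0.6433σ and -54 = μ + 0.4125σ.
Subtracting: σ = (-54 − -77.8)/(0.4125 − (-0.6433)) = 22.542.
Then μ = -77.8 − (-0.6433)·22.542 = -63.298.
Precision τ = 1/σ² = 1/22.54² = 0.00197.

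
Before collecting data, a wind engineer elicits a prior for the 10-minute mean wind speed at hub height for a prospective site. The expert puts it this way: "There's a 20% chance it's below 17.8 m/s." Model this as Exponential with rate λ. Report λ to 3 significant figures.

P(T < 17.8) = 1 − e^(−λ·17.8) = 0.2, so λ = −ln(1−0.2)/17.8 = −ln(0.8)/17.8 = 0.0125.

λ ≈ 0.0125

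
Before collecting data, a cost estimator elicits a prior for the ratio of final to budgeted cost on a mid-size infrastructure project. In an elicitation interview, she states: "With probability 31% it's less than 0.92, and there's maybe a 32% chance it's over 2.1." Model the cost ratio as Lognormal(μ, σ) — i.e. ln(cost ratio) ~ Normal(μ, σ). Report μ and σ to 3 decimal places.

μ ≈ 0.341, σ ≈ 0.857

If T ~ Lognormal(μ,σ) then ln T ~ Normal(μ,σ), so the p-quantile of ln T is μ + z_p·σ.
ln(0.92) = -0.08338 and ln(2.1) = 0.7419; z_{0.31} = -0.4959, z_{0.68} = 0.4677.
σ = (0.7419 − -0.08338)/(0.4677 − (-0.4959)) = 0.857.
μ = -0.08338 − (-0.4959)·0.857 = 0.341.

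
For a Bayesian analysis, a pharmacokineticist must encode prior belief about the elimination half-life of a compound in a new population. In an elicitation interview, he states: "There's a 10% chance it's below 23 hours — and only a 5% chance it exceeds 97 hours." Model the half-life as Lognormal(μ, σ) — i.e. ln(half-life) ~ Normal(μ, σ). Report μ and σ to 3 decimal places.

μ ≈ 3.766, σ ≈ 0.492

If T ~ Lognormal(μ,σ) then ln T ~ Normal(μ,σ), so the p-quantile of ln T is μ + z_p·σ.
ln(23) = 3.135 and ln(97) = 4.575; z_{0.1} = -1.282, z_{0.95} = 1.645.
σ = (4.575 − 3.135)/(1.645 − (-1.282)) = 0.492.
μ = 3.135 − (-1.282)·0.492 = 3.766.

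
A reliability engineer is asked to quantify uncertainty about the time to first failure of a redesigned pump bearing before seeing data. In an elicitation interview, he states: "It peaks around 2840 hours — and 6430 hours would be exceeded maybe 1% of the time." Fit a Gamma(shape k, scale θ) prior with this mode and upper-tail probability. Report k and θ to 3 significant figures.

Gamma(k,θ) with k>1 has mode (k−1)θ, so θ = 2840/(k−1).
Need P(X < 6430) = 0.99 with θ tied to k this way. Start at k = 2, θ = 2840: P(X<6430) ≈ 0.661.
Too low — raise k to concentrate. Iterating converges to k ≈ 8.18.
Then θ = 2840/(8.18−1) ≈ 396.

k ≈ 8.18, θ ≈ 396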